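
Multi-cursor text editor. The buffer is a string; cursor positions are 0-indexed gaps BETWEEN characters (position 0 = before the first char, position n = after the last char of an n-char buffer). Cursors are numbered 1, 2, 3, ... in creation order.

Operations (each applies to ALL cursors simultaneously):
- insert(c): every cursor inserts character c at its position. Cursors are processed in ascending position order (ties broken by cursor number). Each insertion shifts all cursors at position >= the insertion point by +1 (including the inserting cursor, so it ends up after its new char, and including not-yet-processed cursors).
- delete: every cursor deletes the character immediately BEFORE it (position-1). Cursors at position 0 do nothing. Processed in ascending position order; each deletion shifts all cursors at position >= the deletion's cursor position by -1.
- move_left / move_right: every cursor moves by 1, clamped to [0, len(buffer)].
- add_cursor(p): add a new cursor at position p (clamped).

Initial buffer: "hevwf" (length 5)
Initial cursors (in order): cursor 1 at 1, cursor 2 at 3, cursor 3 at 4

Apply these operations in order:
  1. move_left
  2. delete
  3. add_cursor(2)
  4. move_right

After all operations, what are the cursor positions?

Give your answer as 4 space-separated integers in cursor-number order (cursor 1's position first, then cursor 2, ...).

Answer: 1 2 2 3

Derivation:
After op 1 (move_left): buffer="hevwf" (len 5), cursors c1@0 c2@2 c3@3, authorship .....
After op 2 (delete): buffer="hwf" (len 3), cursors c1@0 c2@1 c3@1, authorship ...
After op 3 (add_cursor(2)): buffer="hwf" (len 3), cursors c1@0 c2@1 c3@1 c4@2, authorship ...
After op 4 (move_right): buffer="hwf" (len 3), cursors c1@1 c2@2 c3@2 c4@3, authorship ...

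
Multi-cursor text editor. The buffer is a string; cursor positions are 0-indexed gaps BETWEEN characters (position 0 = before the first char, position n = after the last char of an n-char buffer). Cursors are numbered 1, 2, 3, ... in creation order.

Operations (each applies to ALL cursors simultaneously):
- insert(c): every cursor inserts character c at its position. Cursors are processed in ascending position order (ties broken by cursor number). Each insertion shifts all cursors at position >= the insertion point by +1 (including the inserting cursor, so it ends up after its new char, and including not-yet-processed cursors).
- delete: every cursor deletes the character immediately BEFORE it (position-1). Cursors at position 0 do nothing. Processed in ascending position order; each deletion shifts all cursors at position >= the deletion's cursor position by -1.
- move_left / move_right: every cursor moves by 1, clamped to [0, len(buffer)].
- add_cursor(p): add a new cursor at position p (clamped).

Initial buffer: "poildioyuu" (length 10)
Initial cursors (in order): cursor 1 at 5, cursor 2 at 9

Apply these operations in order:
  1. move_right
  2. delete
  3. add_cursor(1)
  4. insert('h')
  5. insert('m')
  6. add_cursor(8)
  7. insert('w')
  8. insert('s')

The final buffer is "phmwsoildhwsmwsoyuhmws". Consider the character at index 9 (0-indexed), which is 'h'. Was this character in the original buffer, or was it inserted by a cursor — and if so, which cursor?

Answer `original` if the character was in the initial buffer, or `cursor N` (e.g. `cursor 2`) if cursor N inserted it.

Answer: cursor 1

Derivation:
After op 1 (move_right): buffer="poildioyuu" (len 10), cursors c1@6 c2@10, authorship ..........
After op 2 (delete): buffer="poildoyu" (len 8), cursors c1@5 c2@8, authorship ........
After op 3 (add_cursor(1)): buffer="poildoyu" (len 8), cursors c3@1 c1@5 c2@8, authorship ........
After op 4 (insert('h')): buffer="phoildhoyuh" (len 11), cursors c3@2 c1@7 c2@11, authorship .3....1...2
After op 5 (insert('m')): buffer="phmoildhmoyuhm" (len 14), cursors c3@3 c1@9 c2@14, authorship .33....11...22
After op 6 (add_cursor(8)): buffer="phmoildhmoyuhm" (len 14), cursors c3@3 c4@8 c1@9 c2@14, authorship .33....11...22
After op 7 (insert('w')): buffer="phmwoildhwmwoyuhmw" (len 18), cursors c3@4 c4@10 c1@12 c2@18, authorship .333....1411...222
After op 8 (insert('s')): buffer="phmwsoildhwsmwsoyuhmws" (len 22), cursors c3@5 c4@12 c1@15 c2@22, authorship .3333....144111...2222
Authorship (.=original, N=cursor N): . 3 3 3 3 . . . . 1 4 4 1 1 1 . . . 2 2 2 2
Index 9: author = 1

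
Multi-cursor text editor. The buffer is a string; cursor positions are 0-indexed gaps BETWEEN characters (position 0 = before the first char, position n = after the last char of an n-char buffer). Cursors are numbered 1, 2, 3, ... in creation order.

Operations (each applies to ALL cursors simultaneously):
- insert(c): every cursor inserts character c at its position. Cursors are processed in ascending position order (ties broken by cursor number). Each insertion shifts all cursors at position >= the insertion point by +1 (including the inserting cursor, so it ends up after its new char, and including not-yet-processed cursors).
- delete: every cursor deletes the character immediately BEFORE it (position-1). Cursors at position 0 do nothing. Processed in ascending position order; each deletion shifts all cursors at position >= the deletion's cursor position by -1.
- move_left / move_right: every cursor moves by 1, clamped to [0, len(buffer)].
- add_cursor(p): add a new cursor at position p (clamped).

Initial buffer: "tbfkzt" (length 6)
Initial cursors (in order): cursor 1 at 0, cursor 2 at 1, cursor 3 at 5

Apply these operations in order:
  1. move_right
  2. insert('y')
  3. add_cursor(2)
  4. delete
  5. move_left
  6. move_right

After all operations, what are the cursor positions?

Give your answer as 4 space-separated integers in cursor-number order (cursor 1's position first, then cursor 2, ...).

Answer: 1 1 5 1

Derivation:
After op 1 (move_right): buffer="tbfkzt" (len 6), cursors c1@1 c2@2 c3@6, authorship ......
After op 2 (insert('y')): buffer="tybyfkzty" (len 9), cursors c1@2 c2@4 c3@9, authorship .1.2....3
After op 3 (add_cursor(2)): buffer="tybyfkzty" (len 9), cursors c1@2 c4@2 c2@4 c3@9, authorship .1.2....3
After op 4 (delete): buffer="bfkzt" (len 5), cursors c1@0 c4@0 c2@1 c3@5, authorship .....
After op 5 (move_left): buffer="bfkzt" (len 5), cursors c1@0 c2@0 c4@0 c3@4, authorship .....
After op 6 (move_right): buffer="bfkzt" (len 5), cursors c1@1 c2@1 c4@1 c3@5, authorship .....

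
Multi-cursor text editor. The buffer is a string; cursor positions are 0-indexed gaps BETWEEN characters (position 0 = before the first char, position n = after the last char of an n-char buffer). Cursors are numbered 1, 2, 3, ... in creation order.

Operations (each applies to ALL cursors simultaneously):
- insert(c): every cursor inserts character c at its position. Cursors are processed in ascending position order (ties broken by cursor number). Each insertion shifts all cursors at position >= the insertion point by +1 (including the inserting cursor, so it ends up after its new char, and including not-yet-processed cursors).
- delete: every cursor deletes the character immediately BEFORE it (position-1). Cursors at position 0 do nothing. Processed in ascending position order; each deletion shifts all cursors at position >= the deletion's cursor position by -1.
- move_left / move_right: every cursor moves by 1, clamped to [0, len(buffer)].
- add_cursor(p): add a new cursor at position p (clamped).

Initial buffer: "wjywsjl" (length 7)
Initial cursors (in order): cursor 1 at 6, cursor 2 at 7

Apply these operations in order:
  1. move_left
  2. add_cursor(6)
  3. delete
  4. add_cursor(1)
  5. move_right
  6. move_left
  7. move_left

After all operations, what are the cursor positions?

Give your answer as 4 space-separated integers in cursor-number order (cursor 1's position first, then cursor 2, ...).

After op 1 (move_left): buffer="wjywsjl" (len 7), cursors c1@5 c2@6, authorship .......
After op 2 (add_cursor(6)): buffer="wjywsjl" (len 7), cursors c1@5 c2@6 c3@6, authorship .......
After op 3 (delete): buffer="wjyl" (len 4), cursors c1@3 c2@3 c3@3, authorship ....
After op 4 (add_cursor(1)): buffer="wjyl" (len 4), cursors c4@1 c1@3 c2@3 c3@3, authorship ....
After op 5 (move_right): buffer="wjyl" (len 4), cursors c4@2 c1@4 c2@4 c3@4, authorship ....
After op 6 (move_left): buffer="wjyl" (len 4), cursors c4@1 c1@3 c2@3 c3@3, authorship ....
After op 7 (move_left): buffer="wjyl" (len 4), cursors c4@0 c1@2 c2@2 c3@2, authorship ....

Answer: 2 2 2 0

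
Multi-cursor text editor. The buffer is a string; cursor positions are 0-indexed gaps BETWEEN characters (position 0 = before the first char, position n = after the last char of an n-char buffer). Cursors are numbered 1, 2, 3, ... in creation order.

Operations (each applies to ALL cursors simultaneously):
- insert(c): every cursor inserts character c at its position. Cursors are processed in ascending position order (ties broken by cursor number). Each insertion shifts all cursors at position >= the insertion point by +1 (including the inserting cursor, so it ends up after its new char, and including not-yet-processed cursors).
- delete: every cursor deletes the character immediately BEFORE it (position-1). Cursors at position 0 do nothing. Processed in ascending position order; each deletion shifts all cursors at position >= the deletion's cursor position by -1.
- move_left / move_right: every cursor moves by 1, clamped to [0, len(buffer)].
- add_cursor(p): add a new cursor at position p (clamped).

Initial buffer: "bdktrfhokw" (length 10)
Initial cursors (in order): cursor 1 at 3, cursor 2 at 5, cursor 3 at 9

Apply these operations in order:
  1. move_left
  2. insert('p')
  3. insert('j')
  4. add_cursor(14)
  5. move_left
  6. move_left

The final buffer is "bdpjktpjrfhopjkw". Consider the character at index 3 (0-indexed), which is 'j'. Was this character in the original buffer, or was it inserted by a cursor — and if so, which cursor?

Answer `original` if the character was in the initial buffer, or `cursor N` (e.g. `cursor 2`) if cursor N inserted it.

Answer: cursor 1

Derivation:
After op 1 (move_left): buffer="bdktrfhokw" (len 10), cursors c1@2 c2@4 c3@8, authorship ..........
After op 2 (insert('p')): buffer="bdpktprfhopkw" (len 13), cursors c1@3 c2@6 c3@11, authorship ..1..2....3..
After op 3 (insert('j')): buffer="bdpjktpjrfhopjkw" (len 16), cursors c1@4 c2@8 c3@14, authorship ..11..22....33..
After op 4 (add_cursor(14)): buffer="bdpjktpjrfhopjkw" (len 16), cursors c1@4 c2@8 c3@14 c4@14, authorship ..11..22....33..
After op 5 (move_left): buffer="bdpjktpjrfhopjkw" (len 16), cursors c1@3 c2@7 c3@13 c4@13, authorship ..11..22....33..
After op 6 (move_left): buffer="bdpjktpjrfhopjkw" (len 16), cursors c1@2 c2@6 c3@12 c4@12, authorship ..11..22....33..
Authorship (.=original, N=cursor N): . . 1 1 . . 2 2 . . . . 3 3 . .
Index 3: author = 1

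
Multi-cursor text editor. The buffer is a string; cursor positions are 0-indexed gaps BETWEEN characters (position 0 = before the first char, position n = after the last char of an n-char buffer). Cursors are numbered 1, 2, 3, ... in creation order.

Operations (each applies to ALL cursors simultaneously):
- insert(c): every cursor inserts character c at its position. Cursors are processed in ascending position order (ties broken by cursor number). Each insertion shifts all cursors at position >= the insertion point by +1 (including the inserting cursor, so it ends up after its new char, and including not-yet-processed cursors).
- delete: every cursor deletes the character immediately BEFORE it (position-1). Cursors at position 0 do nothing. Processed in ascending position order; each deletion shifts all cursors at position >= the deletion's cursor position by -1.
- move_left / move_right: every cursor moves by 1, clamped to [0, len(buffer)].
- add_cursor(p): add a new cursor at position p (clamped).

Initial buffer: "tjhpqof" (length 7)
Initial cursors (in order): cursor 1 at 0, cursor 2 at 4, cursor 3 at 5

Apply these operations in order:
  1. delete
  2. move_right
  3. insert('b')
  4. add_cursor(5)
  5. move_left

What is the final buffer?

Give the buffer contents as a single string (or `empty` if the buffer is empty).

After op 1 (delete): buffer="tjhof" (len 5), cursors c1@0 c2@3 c3@3, authorship .....
After op 2 (move_right): buffer="tjhof" (len 5), cursors c1@1 c2@4 c3@4, authorship .....
After op 3 (insert('b')): buffer="tbjhobbf" (len 8), cursors c1@2 c2@7 c3@7, authorship .1...23.
After op 4 (add_cursor(5)): buffer="tbjhobbf" (len 8), cursors c1@2 c4@5 c2@7 c3@7, authorship .1...23.
After op 5 (move_left): buffer="tbjhobbf" (len 8), cursors c1@1 c4@4 c2@6 c3@6, authorship .1...23.

Answer: tbjhobbf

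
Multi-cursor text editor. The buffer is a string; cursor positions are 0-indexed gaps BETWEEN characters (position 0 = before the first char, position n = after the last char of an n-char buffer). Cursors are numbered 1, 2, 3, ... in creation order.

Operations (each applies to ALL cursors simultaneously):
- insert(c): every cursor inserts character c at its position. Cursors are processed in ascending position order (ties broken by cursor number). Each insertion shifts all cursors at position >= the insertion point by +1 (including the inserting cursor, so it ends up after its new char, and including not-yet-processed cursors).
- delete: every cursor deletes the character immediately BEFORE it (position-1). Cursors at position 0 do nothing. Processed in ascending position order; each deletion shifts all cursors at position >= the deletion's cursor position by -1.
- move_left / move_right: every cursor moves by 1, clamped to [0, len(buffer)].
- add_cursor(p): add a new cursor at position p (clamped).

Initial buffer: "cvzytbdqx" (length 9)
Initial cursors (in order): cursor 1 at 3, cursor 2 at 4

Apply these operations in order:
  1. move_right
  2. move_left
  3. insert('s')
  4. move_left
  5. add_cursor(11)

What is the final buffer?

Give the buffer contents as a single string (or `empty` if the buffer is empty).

Answer: cvzsystbdqx

Derivation:
After op 1 (move_right): buffer="cvzytbdqx" (len 9), cursors c1@4 c2@5, authorship .........
After op 2 (move_left): buffer="cvzytbdqx" (len 9), cursors c1@3 c2@4, authorship .........
After op 3 (insert('s')): buffer="cvzsystbdqx" (len 11), cursors c1@4 c2@6, authorship ...1.2.....
After op 4 (move_left): buffer="cvzsystbdqx" (len 11), cursors c1@3 c2@5, authorship ...1.2.....
After op 5 (add_cursor(11)): buffer="cvzsystbdqx" (len 11), cursors c1@3 c2@5 c3@11, authorship ...1.2.....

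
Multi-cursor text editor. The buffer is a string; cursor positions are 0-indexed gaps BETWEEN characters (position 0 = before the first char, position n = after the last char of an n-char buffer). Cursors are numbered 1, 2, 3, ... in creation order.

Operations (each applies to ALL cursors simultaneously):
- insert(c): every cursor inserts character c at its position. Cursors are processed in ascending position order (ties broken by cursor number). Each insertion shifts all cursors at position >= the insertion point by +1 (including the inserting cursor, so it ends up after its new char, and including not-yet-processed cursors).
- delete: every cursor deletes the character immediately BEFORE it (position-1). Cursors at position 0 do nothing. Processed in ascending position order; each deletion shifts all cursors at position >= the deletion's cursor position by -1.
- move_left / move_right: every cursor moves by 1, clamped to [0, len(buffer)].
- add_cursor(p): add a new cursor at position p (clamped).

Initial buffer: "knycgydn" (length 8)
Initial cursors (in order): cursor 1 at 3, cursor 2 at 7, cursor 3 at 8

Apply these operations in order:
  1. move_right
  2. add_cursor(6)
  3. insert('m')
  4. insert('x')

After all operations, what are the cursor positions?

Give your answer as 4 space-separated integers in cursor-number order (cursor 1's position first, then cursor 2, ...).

Answer: 6 16 16 10

Derivation:
After op 1 (move_right): buffer="knycgydn" (len 8), cursors c1@4 c2@8 c3@8, authorship ........
After op 2 (add_cursor(6)): buffer="knycgydn" (len 8), cursors c1@4 c4@6 c2@8 c3@8, authorship ........
After op 3 (insert('m')): buffer="knycmgymdnmm" (len 12), cursors c1@5 c4@8 c2@12 c3@12, authorship ....1..4..23
After op 4 (insert('x')): buffer="knycmxgymxdnmmxx" (len 16), cursors c1@6 c4@10 c2@16 c3@16, authorship ....11..44..2323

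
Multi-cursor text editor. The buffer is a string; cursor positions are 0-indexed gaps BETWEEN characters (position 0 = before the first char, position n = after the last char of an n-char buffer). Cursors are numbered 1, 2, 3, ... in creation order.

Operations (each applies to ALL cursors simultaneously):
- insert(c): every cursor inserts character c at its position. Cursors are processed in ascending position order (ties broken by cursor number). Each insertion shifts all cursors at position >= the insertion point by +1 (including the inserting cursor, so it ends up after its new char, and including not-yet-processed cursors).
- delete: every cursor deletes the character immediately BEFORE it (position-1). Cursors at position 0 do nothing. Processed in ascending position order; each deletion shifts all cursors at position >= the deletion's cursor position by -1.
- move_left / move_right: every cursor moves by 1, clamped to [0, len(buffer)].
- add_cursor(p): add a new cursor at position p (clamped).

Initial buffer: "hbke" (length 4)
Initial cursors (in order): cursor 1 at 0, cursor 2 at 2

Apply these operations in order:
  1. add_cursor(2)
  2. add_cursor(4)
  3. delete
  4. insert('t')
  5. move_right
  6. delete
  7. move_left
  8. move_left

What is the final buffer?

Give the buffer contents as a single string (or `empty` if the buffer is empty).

After op 1 (add_cursor(2)): buffer="hbke" (len 4), cursors c1@0 c2@2 c3@2, authorship ....
After op 2 (add_cursor(4)): buffer="hbke" (len 4), cursors c1@0 c2@2 c3@2 c4@4, authorship ....
After op 3 (delete): buffer="k" (len 1), cursors c1@0 c2@0 c3@0 c4@1, authorship .
After op 4 (insert('t')): buffer="tttkt" (len 5), cursors c1@3 c2@3 c3@3 c4@5, authorship 123.4
After op 5 (move_right): buffer="tttkt" (len 5), cursors c1@4 c2@4 c3@4 c4@5, authorship 123.4
After op 6 (delete): buffer="t" (len 1), cursors c1@1 c2@1 c3@1 c4@1, authorship 1
After op 7 (move_left): buffer="t" (len 1), cursors c1@0 c2@0 c3@0 c4@0, authorship 1
After op 8 (move_left): buffer="t" (len 1), cursors c1@0 c2@0 c3@0 c4@0, authorship 1

Answer: t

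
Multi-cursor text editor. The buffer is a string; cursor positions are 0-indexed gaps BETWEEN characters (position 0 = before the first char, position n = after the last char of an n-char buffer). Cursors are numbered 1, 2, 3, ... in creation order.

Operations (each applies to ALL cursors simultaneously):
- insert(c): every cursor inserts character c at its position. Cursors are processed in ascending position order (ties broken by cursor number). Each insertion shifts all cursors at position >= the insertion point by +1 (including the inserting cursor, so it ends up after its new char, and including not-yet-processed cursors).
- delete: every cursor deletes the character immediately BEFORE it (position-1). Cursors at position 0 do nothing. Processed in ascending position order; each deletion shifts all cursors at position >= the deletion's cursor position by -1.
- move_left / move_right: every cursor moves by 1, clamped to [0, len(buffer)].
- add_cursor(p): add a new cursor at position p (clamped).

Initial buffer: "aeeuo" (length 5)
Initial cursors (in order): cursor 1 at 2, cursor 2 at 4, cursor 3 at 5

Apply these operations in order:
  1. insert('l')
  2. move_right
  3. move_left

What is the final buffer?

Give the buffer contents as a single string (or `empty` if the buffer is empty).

After op 1 (insert('l')): buffer="aeleulol" (len 8), cursors c1@3 c2@6 c3@8, authorship ..1..2.3
After op 2 (move_right): buffer="aeleulol" (len 8), cursors c1@4 c2@7 c3@8, authorship ..1..2.3
After op 3 (move_left): buffer="aeleulol" (len 8), cursors c1@3 c2@6 c3@7, authorship ..1..2.3

Answer: aeleulol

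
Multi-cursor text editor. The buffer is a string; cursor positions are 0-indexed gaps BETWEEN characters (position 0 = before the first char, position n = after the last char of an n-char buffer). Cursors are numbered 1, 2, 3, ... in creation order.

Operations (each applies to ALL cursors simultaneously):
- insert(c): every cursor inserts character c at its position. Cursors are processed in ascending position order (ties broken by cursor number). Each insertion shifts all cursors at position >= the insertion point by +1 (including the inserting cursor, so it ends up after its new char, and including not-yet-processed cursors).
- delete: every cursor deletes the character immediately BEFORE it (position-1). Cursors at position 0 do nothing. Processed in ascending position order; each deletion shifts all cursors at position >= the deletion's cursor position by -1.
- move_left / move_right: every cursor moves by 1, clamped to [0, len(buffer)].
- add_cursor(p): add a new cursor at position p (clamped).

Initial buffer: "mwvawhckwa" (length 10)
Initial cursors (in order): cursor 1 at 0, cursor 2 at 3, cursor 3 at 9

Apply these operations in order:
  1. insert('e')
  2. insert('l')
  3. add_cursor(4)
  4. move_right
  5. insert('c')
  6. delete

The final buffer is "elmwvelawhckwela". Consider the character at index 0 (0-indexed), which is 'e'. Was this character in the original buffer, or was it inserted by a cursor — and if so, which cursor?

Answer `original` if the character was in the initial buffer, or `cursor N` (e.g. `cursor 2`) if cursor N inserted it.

Answer: cursor 1

Derivation:
After op 1 (insert('e')): buffer="emwveawhckwea" (len 13), cursors c1@1 c2@5 c3@12, authorship 1...2......3.
After op 2 (insert('l')): buffer="elmwvelawhckwela" (len 16), cursors c1@2 c2@7 c3@15, authorship 11...22......33.
After op 3 (add_cursor(4)): buffer="elmwvelawhckwela" (len 16), cursors c1@2 c4@4 c2@7 c3@15, authorship 11...22......33.
After op 4 (move_right): buffer="elmwvelawhckwela" (len 16), cursors c1@3 c4@5 c2@8 c3@16, authorship 11...22......33.
After op 5 (insert('c')): buffer="elmcwvcelacwhckwelac" (len 20), cursors c1@4 c4@7 c2@11 c3@20, authorship 11.1..422.2.....33.3
After op 6 (delete): buffer="elmwvelawhckwela" (len 16), cursors c1@3 c4@5 c2@8 c3@16, authorship 11...22......33.
Authorship (.=original, N=cursor N): 1 1 . . . 2 2 . . . . . . 3 3 .
Index 0: author = 1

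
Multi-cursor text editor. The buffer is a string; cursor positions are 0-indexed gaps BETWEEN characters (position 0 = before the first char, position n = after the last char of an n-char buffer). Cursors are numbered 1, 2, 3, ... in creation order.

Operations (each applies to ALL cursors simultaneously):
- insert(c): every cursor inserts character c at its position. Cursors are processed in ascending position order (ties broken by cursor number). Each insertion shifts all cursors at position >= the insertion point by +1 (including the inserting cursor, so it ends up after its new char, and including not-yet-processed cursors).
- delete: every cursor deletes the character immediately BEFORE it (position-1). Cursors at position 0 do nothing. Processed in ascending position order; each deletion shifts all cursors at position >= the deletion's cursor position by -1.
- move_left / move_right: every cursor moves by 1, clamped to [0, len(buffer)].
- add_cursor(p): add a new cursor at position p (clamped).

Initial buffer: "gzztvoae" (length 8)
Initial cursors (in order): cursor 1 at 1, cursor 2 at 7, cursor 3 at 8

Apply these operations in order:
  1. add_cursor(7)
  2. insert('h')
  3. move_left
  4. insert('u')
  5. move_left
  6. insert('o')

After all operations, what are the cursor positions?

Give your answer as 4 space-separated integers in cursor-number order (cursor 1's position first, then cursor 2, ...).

Answer: 2 14 18 14

Derivation:
After op 1 (add_cursor(7)): buffer="gzztvoae" (len 8), cursors c1@1 c2@7 c4@7 c3@8, authorship ........
After op 2 (insert('h')): buffer="ghzztvoahheh" (len 12), cursors c1@2 c2@10 c4@10 c3@12, authorship .1......24.3
After op 3 (move_left): buffer="ghzztvoahheh" (len 12), cursors c1@1 c2@9 c4@9 c3@11, authorship .1......24.3
After op 4 (insert('u')): buffer="guhzztvoahuuheuh" (len 16), cursors c1@2 c2@12 c4@12 c3@15, authorship .11......2244.33
After op 5 (move_left): buffer="guhzztvoahuuheuh" (len 16), cursors c1@1 c2@11 c4@11 c3@14, authorship .11......2244.33
After op 6 (insert('o')): buffer="gouhzztvoahuoouheouh" (len 20), cursors c1@2 c2@14 c4@14 c3@18, authorship .111......222444.333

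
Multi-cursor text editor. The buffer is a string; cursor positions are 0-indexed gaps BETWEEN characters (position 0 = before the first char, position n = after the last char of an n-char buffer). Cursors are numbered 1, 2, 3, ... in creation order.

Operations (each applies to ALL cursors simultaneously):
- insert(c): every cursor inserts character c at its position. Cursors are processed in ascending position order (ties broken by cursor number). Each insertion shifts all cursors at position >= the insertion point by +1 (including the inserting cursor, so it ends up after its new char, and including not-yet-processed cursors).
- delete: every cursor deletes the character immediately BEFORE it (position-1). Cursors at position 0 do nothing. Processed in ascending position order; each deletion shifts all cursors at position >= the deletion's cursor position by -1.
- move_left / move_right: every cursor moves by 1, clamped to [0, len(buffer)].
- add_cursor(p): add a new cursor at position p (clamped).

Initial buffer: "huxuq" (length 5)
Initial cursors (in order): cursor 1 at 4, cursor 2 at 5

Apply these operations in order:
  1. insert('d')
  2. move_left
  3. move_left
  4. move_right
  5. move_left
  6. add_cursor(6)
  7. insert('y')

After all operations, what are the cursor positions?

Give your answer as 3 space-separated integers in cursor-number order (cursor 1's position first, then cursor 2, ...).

Answer: 4 7 9

Derivation:
After op 1 (insert('d')): buffer="huxudqd" (len 7), cursors c1@5 c2@7, authorship ....1.2
After op 2 (move_left): buffer="huxudqd" (len 7), cursors c1@4 c2@6, authorship ....1.2
After op 3 (move_left): buffer="huxudqd" (len 7), cursors c1@3 c2@5, authorship ....1.2
After op 4 (move_right): buffer="huxudqd" (len 7), cursors c1@4 c2@6, authorship ....1.2
After op 5 (move_left): buffer="huxudqd" (len 7), cursors c1@3 c2@5, authorship ....1.2
After op 6 (add_cursor(6)): buffer="huxudqd" (len 7), cursors c1@3 c2@5 c3@6, authorship ....1.2
After op 7 (insert('y')): buffer="huxyudyqyd" (len 10), cursors c1@4 c2@7 c3@9, authorship ...1.12.32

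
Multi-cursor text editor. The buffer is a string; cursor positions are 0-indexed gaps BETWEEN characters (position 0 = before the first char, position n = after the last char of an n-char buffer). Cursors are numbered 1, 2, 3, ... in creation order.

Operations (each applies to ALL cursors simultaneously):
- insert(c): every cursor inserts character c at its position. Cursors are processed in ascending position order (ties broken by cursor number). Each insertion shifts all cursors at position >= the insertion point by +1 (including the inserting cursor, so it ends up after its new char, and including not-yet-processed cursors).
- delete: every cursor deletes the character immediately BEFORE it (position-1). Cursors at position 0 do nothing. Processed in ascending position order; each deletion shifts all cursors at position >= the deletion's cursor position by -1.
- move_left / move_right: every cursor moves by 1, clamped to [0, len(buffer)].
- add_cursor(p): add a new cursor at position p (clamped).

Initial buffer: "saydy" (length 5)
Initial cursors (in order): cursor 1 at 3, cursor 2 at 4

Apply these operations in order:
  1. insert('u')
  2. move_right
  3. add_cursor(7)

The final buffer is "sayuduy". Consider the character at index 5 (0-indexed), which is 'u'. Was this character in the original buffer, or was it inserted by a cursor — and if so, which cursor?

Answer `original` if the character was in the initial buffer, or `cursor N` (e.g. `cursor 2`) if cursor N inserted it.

Answer: cursor 2

Derivation:
After op 1 (insert('u')): buffer="sayuduy" (len 7), cursors c1@4 c2@6, authorship ...1.2.
After op 2 (move_right): buffer="sayuduy" (len 7), cursors c1@5 c2@7, authorship ...1.2.
After op 3 (add_cursor(7)): buffer="sayuduy" (len 7), cursors c1@5 c2@7 c3@7, authorship ...1.2.
Authorship (.=original, N=cursor N): . . . 1 . 2 .
Index 5: author = 2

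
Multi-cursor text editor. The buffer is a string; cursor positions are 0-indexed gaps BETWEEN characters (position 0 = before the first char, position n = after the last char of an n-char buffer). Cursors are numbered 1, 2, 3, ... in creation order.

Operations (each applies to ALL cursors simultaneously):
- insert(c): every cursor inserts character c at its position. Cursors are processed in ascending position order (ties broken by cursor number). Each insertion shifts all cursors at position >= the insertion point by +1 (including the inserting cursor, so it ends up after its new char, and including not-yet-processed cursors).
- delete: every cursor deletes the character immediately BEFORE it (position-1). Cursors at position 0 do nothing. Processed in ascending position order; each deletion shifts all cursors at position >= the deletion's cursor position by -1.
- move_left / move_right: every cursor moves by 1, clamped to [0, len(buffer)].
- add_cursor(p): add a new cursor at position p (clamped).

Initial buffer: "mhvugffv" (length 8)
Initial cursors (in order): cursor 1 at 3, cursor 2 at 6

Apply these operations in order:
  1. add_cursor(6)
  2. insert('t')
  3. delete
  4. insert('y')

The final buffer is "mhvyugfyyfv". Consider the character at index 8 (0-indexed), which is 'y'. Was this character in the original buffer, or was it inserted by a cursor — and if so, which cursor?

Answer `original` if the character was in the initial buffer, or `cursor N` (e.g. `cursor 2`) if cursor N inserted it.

After op 1 (add_cursor(6)): buffer="mhvugffv" (len 8), cursors c1@3 c2@6 c3@6, authorship ........
After op 2 (insert('t')): buffer="mhvtugfttfv" (len 11), cursors c1@4 c2@9 c3@9, authorship ...1...23..
After op 3 (delete): buffer="mhvugffv" (len 8), cursors c1@3 c2@6 c3@6, authorship ........
After op 4 (insert('y')): buffer="mhvyugfyyfv" (len 11), cursors c1@4 c2@9 c3@9, authorship ...1...23..
Authorship (.=original, N=cursor N): . . . 1 . . . 2 3 . .
Index 8: author = 3

Answer: cursor 3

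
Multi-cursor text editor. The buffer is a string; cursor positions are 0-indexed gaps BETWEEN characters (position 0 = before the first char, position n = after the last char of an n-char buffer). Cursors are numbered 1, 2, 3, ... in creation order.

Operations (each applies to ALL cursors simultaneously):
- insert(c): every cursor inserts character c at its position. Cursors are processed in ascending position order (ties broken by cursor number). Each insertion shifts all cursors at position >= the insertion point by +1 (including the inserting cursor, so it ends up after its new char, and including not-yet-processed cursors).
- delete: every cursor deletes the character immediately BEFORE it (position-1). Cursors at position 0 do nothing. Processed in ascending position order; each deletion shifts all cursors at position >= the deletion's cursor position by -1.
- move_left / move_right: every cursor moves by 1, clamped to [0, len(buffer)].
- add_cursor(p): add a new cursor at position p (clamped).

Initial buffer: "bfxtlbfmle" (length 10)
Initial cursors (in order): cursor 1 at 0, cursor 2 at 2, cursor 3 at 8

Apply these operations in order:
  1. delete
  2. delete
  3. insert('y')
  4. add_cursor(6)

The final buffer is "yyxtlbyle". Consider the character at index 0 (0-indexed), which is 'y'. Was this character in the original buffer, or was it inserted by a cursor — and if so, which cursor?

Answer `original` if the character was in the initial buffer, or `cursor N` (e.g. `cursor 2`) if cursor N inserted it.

Answer: cursor 1

Derivation:
After op 1 (delete): buffer="bxtlbfle" (len 8), cursors c1@0 c2@1 c3@6, authorship ........
After op 2 (delete): buffer="xtlble" (len 6), cursors c1@0 c2@0 c3@4, authorship ......
After op 3 (insert('y')): buffer="yyxtlbyle" (len 9), cursors c1@2 c2@2 c3@7, authorship 12....3..
After op 4 (add_cursor(6)): buffer="yyxtlbyle" (len 9), cursors c1@2 c2@2 c4@6 c3@7, authorship 12....3..
Authorship (.=original, N=cursor N): 1 2 . . . . 3 . .
Index 0: author = 1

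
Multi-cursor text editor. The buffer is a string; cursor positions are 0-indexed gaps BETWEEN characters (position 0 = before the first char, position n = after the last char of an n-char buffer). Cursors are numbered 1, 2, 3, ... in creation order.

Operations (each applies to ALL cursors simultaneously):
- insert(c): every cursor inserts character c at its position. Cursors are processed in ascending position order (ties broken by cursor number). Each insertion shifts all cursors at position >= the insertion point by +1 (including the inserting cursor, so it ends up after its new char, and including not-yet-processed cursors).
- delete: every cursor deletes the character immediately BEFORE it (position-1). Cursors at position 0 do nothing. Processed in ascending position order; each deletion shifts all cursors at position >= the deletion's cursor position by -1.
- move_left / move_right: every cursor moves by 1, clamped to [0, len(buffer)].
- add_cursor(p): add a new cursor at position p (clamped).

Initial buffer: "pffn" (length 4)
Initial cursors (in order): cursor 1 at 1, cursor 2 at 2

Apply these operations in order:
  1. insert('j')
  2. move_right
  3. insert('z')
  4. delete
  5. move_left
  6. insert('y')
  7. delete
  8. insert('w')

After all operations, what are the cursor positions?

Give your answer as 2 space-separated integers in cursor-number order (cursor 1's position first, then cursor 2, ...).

After op 1 (insert('j')): buffer="pjfjfn" (len 6), cursors c1@2 c2@4, authorship .1.2..
After op 2 (move_right): buffer="pjfjfn" (len 6), cursors c1@3 c2@5, authorship .1.2..
After op 3 (insert('z')): buffer="pjfzjfzn" (len 8), cursors c1@4 c2@7, authorship .1.12.2.
After op 4 (delete): buffer="pjfjfn" (len 6), cursors c1@3 c2@5, authorship .1.2..
After op 5 (move_left): buffer="pjfjfn" (len 6), cursors c1@2 c2@4, authorship .1.2..
After op 6 (insert('y')): buffer="pjyfjyfn" (len 8), cursors c1@3 c2@6, authorship .11.22..
After op 7 (delete): buffer="pjfjfn" (len 6), cursors c1@2 c2@4, authorship .1.2..
After op 8 (insert('w')): buffer="pjwfjwfn" (len 8), cursors c1@3 c2@6, authorship .11.22..

Answer: 3 6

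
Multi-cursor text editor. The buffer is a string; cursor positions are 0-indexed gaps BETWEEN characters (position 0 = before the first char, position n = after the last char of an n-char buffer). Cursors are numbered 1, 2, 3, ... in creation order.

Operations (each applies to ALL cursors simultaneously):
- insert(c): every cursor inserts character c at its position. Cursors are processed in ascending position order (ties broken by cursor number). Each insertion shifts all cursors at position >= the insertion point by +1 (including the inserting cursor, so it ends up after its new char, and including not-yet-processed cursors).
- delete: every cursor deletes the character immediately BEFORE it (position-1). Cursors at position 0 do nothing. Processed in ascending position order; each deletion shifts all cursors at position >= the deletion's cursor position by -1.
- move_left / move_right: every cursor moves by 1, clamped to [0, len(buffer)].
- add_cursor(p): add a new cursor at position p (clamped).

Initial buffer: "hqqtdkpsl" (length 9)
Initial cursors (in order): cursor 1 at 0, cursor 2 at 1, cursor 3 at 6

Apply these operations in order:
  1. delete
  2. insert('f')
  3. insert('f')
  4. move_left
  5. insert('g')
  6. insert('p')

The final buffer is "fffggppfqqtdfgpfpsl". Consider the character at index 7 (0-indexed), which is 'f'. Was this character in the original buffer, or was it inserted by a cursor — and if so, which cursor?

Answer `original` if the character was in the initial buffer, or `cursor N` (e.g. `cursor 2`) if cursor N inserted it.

Answer: cursor 2

Derivation:
After op 1 (delete): buffer="qqtdpsl" (len 7), cursors c1@0 c2@0 c3@4, authorship .......
After op 2 (insert('f')): buffer="ffqqtdfpsl" (len 10), cursors c1@2 c2@2 c3@7, authorship 12....3...
After op 3 (insert('f')): buffer="ffffqqtdffpsl" (len 13), cursors c1@4 c2@4 c3@10, authorship 1212....33...
After op 4 (move_left): buffer="ffffqqtdffpsl" (len 13), cursors c1@3 c2@3 c3@9, authorship 1212....33...
After op 5 (insert('g')): buffer="fffggfqqtdfgfpsl" (len 16), cursors c1@5 c2@5 c3@12, authorship 121122....333...
After op 6 (insert('p')): buffer="fffggppfqqtdfgpfpsl" (len 19), cursors c1@7 c2@7 c3@15, authorship 12112122....3333...
Authorship (.=original, N=cursor N): 1 2 1 1 2 1 2 2 . . . . 3 3 3 3 . . .
Index 7: author = 2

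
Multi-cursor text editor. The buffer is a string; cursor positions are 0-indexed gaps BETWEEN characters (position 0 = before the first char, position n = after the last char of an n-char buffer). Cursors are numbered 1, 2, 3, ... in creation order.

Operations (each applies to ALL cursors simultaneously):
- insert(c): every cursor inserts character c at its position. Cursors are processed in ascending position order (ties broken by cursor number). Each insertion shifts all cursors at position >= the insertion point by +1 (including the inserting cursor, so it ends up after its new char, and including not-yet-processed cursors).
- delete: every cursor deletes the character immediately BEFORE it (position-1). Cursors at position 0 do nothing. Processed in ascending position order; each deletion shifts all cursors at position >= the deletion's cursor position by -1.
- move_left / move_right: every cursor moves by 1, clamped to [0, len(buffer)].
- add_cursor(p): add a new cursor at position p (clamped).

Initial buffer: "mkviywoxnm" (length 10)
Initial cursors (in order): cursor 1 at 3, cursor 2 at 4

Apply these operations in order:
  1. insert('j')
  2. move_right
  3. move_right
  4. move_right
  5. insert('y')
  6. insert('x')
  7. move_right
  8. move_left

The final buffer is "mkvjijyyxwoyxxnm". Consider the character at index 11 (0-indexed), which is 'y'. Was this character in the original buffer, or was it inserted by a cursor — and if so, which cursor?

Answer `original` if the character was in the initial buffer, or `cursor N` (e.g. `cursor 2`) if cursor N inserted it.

After op 1 (insert('j')): buffer="mkvjijywoxnm" (len 12), cursors c1@4 c2@6, authorship ...1.2......
After op 2 (move_right): buffer="mkvjijywoxnm" (len 12), cursors c1@5 c2@7, authorship ...1.2......
After op 3 (move_right): buffer="mkvjijywoxnm" (len 12), cursors c1@6 c2@8, authorship ...1.2......
After op 4 (move_right): buffer="mkvjijywoxnm" (len 12), cursors c1@7 c2@9, authorship ...1.2......
After op 5 (insert('y')): buffer="mkvjijyywoyxnm" (len 14), cursors c1@8 c2@11, authorship ...1.2.1..2...
After op 6 (insert('x')): buffer="mkvjijyyxwoyxxnm" (len 16), cursors c1@9 c2@13, authorship ...1.2.11..22...
After op 7 (move_right): buffer="mkvjijyyxwoyxxnm" (len 16), cursors c1@10 c2@14, authorship ...1.2.11..22...
After op 8 (move_left): buffer="mkvjijyyxwoyxxnm" (len 16), cursors c1@9 c2@13, authorship ...1.2.11..22...
Authorship (.=original, N=cursor N): . . . 1 . 2 . 1 1 . . 2 2 . . .
Index 11: author = 2

Answer: cursor 2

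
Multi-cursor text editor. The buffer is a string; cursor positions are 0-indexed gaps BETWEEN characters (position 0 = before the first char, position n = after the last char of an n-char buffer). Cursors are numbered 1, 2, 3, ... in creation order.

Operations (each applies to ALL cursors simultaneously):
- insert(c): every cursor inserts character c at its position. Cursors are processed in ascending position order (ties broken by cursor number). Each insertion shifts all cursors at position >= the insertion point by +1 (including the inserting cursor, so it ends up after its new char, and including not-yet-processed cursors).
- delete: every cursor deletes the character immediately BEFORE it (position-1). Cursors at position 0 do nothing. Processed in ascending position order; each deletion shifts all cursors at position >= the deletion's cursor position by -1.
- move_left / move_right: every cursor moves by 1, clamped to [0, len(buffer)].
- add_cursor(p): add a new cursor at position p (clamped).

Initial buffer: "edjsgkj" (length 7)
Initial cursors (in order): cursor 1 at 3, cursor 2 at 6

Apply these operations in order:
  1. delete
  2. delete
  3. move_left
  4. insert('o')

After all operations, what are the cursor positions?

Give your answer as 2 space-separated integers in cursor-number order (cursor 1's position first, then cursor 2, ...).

Answer: 1 3

Derivation:
After op 1 (delete): buffer="edsgj" (len 5), cursors c1@2 c2@4, authorship .....
After op 2 (delete): buffer="esj" (len 3), cursors c1@1 c2@2, authorship ...
After op 3 (move_left): buffer="esj" (len 3), cursors c1@0 c2@1, authorship ...
After op 4 (insert('o')): buffer="oeosj" (len 5), cursors c1@1 c2@3, authorship 1.2..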